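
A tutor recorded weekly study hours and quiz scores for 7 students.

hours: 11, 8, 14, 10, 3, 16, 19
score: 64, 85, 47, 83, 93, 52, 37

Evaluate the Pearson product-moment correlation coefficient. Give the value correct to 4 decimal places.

n = 7, Σx = 81, Σy = 461, Σx² = 1107, Σy² = 33141, Σxy = 4686
nΣxy − ΣxΣy = 32802 − 37341 = -4539
nΣx² − (Σx)² = 7749 − 6561 = 1188; nΣy² − (Σy)² = 231987 − 212521 = 19466
r = -4539 / √(1188 × 19466) = -4539 / 4808.9092 ≈ -0.9439

-0.9439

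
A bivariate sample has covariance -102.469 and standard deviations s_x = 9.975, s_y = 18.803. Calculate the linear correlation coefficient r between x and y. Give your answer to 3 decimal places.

r = Cov(x,y) / (s_x · s_y) = -102.469 / (9.975 × 18.803)
  = -102.469 / 187.5599 ≈ -0.546

-0.546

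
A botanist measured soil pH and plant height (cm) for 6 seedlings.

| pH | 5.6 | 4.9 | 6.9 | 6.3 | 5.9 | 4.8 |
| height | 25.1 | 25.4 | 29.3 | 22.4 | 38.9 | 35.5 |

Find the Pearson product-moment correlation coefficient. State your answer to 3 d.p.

n = 6, Σx = 34.4, Σy = 176.6, Σx² = 200.52, Σy² = 5408.88, Σxy = 1008.22
nΣxy − ΣxΣy = 6049.32 − 6075.04 = -25.72
nΣx² − (Σx)² = 1203.12 − 1183.36 = 19.76; nΣy² − (Σy)² = 32453.28 − 31187.56 = 1265.72
r = -25.72 / √(19.76 × 1265.72) = -25.72 / 158.1475 ≈ -0.163

-0.163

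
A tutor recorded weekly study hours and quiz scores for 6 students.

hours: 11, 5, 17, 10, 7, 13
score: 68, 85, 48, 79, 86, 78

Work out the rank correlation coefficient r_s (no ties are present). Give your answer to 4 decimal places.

Rank hours: 4, 1, 6, 3, 2, 5
Rank score: 2, 5, 1, 4, 6, 3
d = rank(hours) − rank(score): 2, -4, 5, -1, -4, 2; Σd² = 66
ρ = 1 − 6Σd² / [n(n²−1)] = 1 − 6×66 / (6×35) = 1 − 396/210 ≈ -0.8857

-0.8857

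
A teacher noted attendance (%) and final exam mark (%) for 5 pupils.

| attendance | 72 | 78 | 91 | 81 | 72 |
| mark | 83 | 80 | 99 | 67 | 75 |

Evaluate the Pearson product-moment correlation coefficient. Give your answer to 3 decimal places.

n = 5, Σx = 394, Σy = 404, Σx² = 31294, Σy² = 33204, Σxy = 32052
nΣxy − ΣxΣy = 160260 − 159176 = 1084
nΣx² − (Σx)² = 156470 − 155236 = 1234; nΣy² − (Σy)² = 166020 − 163216 = 2804
r = 1084 / √(1234 × 2804) = 1084 / 1860.1441 ≈ 0.583

0.583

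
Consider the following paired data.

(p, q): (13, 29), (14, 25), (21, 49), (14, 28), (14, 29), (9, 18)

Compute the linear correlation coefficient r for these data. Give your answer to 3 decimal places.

0.971

n = 6, Σp = 85, Σq = 178, Σp² = 1279, Σq² = 5816, Σpq = 2716
nΣpq − ΣpΣq = 16296 − 15130 = 1166
nΣp² − (Σp)² = 7674 − 7225 = 449; nΣq² − (Σq)² = 34896 − 31684 = 3212
r = 1166 / √(449 × 3212) = 1166 / 1200.9113 ≈ 0.971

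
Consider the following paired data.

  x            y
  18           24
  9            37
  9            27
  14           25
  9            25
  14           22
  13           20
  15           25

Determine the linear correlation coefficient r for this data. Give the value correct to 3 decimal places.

-0.525

n = 8, Σx = 101, Σy = 205, Σx² = 1353, Σy² = 5433, Σxy = 2526
nΣxy − ΣxΣy = 20208 − 20705 = -497
nΣx² − (Σx)² = 10824 − 10201 = 623; nΣy² − (Σy)² = 43464 − 42025 = 1439
r = -497 / √(623 × 1439) = -497 / 946.8353 ≈ -0.525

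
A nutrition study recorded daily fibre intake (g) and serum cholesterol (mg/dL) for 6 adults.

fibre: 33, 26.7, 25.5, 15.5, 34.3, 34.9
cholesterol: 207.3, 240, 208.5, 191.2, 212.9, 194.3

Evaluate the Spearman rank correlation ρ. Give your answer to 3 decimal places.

Rank fibre: 4, 3, 2, 1, 5, 6
Rank cholesterol: 3, 6, 4, 1, 5, 2
d = rank(fibre) − rank(cholesterol): 1, -3, -2, 0, 0, 4; Σd² = 30
ρ = 1 − 6Σd² / [n(n²−1)] = 1 − 6×30 / (6×35) = 1 − 180/210 ≈ 0.143

0.143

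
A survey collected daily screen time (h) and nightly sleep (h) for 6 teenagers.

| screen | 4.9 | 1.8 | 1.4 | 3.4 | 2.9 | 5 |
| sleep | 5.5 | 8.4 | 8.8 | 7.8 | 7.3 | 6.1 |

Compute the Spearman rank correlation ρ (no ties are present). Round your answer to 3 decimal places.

-0.886

Rank screen: 5, 2, 1, 4, 3, 6
Rank sleep: 1, 5, 6, 4, 3, 2
d = rank(screen) − rank(sleep): 4, -3, -5, 0, 0, 4; Σd² = 66
ρ = 1 − 6Σd² / [n(n²−1)] = 1 − 6×66 / (6×35) = 1 − 396/210 ≈ -0.886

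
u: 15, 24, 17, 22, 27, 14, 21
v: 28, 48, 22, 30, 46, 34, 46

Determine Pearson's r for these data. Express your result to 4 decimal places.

0.6997

n = 7, Σu = 140, Σv = 254, Σu² = 2940, Σv² = 9860, Σuv = 5290
nΣuv − ΣuΣv = 37030 − 35560 = 1470
nΣu² − (Σu)² = 20580 − 19600 = 980; nΣv² − (Σv)² = 69020 − 64516 = 4504
r = 1470 / √(980 × 4504) = 1470 / 2100.9331 ≈ 0.6997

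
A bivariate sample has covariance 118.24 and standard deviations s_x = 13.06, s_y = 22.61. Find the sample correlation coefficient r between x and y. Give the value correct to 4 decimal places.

0.4004

r = Cov(x,y) / (s_x · s_y) = 118.24 / (13.06 × 22.61)
  = 118.24 / 295.2866 ≈ 0.4004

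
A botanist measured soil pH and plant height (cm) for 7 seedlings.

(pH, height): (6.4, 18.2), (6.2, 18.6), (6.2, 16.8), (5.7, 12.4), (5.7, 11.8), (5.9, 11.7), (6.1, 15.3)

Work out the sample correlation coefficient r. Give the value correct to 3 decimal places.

0.919

n = 7, Σx = 42.2, Σy = 104.8, Σx² = 254.84, Σy² = 1623.42, Σxy = 636.26
nΣxy − ΣxΣy = 4453.82 − 4422.56 = 31.26
nΣx² − (Σx)² = 1783.88 − 1780.84 = 3.04; nΣy² − (Σy)² = 11363.94 − 10983.04 = 380.9
r = 31.26 / √(3.04 × 380.9) = 31.26 / 34.0285 ≈ 0.919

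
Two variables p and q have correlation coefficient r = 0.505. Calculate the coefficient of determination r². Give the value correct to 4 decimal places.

r² = (0.505)² = 0.2550

0.2550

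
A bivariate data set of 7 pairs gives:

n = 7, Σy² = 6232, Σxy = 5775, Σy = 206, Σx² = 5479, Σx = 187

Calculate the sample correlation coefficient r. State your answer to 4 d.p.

0.9491

r = (nΣxy − ΣxΣy) / √[(nΣx² − (Σx)²)(nΣy² − (Σy)²)]
Numerator: 7×5775 − 187×206 = 1903
Denominator: √[(38353 − 34969)(43624 − 42436)] = √[3384 × 1188] = 2005.0416
r = 1903 / 2005.0416 ≈ 0.9491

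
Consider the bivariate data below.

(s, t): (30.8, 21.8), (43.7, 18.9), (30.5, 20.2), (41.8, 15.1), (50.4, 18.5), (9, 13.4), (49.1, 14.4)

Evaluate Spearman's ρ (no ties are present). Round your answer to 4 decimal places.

-0.0357

Rank s: 3, 5, 2, 4, 7, 1, 6
Rank t: 7, 5, 6, 3, 4, 1, 2
d = rank(s) − rank(t): -4, 0, -4, 1, 3, 0, 4; Σd² = 58
ρ = 1 − 6Σd² / [n(n²−1)] = 1 − 6×58 / (7×48) = 1 − 348/336 ≈ -0.0357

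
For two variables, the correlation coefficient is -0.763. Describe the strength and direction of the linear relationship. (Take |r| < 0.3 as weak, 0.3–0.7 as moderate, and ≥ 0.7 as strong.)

strong negative

r = -0.763 < 0 so the relationship is negative.
|r| = 0.763, which falls in the strong range.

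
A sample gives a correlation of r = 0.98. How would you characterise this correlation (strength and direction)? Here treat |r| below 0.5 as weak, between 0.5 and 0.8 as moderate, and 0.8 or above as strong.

strong positive

r = 0.98 > 0 so the relationship is positive.
|r| = 0.98, which falls in the strong range.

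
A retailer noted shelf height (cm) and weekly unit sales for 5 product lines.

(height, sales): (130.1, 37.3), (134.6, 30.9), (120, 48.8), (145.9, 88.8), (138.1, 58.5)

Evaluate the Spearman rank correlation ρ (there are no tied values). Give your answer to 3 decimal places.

Rank height: 2, 3, 1, 5, 4
Rank sales: 2, 1, 3, 5, 4
d = rank(height) − rank(sales): 0, 2, -2, 0, 0; Σd² = 8
ρ = 1 − 6Σd² / [n(n²−1)] = 1 − 6×8 / (5×24) = 1 − 48/120 ≈ 0.600

0.600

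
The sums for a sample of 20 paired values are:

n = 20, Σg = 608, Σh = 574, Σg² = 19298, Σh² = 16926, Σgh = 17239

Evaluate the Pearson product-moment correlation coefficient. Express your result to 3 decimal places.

r = (nΣgh − ΣgΣh) / √[(nΣg² − (Σg)²)(nΣh² − (Σh)²)]
Numerator: 20×17239 − 608×574 = -4212
Denominator: √[(385960 − 369664)(338520 − 329476)] = √[16296 × 9044] = 12140.0586
r = -4212 / 12140.0586 ≈ -0.347

-0.347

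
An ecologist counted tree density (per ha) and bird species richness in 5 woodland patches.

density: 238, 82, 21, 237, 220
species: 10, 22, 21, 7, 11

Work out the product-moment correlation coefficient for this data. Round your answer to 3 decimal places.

n = 5, Σx = 798, Σy = 71, Σx² = 168378, Σy² = 1195, Σxy = 8704
nΣxy − ΣxΣy = 43520 − 56658 = -13138
nΣx² − (Σx)² = 841890 − 636804 = 205086; nΣy² − (Σy)² = 5975 − 5041 = 934
r = -13138 / √(205086 × 934) = -13138 / 13840.1707 ≈ -0.949

-0.949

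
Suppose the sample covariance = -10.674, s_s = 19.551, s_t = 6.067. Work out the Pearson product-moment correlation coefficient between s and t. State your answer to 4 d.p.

r = Cov(s,t) / (s_s · s_t) = -10.674 / (19.551 × 6.067)
  = -10.674 / 118.6159 ≈ -0.0900

-0.0900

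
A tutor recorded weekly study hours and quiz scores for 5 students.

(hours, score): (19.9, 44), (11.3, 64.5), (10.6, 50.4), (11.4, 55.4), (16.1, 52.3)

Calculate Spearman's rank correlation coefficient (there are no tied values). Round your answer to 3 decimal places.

Rank hours: 5, 2, 1, 3, 4
Rank score: 1, 5, 2, 4, 3
d = rank(hours) − rank(score): 4, -3, -1, -1, 1; Σd² = 28
ρ = 1 − 6Σd² / [n(n²−1)] = 1 − 6×28 / (5×24) = 1 − 168/120 ≈ -0.400

-0.400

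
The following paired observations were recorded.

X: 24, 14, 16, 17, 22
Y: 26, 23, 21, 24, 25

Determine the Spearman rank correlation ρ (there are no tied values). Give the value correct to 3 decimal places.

0.900

Rank X: 5, 1, 2, 3, 4
Rank Y: 5, 2, 1, 3, 4
d = rank(X) − rank(Y): 0, -1, 1, 0, 0; Σd² = 2
ρ = 1 − 6Σd² / [n(n²−1)] = 1 − 6×2 / (5×24) = 1 − 12/120 ≈ 0.900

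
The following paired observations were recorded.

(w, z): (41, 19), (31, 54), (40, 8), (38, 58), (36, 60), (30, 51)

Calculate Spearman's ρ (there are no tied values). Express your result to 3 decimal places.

-0.429

Rank w: 6, 2, 5, 4, 3, 1
Rank z: 2, 4, 1, 5, 6, 3
d = rank(w) − rank(z): 4, -2, 4, -1, -3, -2; Σd² = 50
ρ = 1 − 6Σd² / [n(n²−1)] = 1 − 6×50 / (6×35) = 1 − 300/210 ≈ -0.429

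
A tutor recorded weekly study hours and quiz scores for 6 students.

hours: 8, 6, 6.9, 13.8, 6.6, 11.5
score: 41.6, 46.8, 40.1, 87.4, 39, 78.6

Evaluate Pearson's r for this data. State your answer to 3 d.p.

0.954

n = 6, Σx = 52.8, Σy = 333.5, Σx² = 513.86, Σy² = 20866.53, Σxy = 3257.71
nΣxy − ΣxΣy = 19546.26 − 17608.8 = 1937.46
nΣx² − (Σx)² = 3083.16 − 2787.84 = 295.32; nΣy² − (Σy)² = 125199.18 − 111222.25 = 13976.93
r = 1937.46 / √(295.32 × 13976.93) = 1937.46 / 2031.6661 ≈ 0.954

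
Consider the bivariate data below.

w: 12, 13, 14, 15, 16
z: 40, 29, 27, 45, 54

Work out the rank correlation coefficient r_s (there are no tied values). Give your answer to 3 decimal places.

0.600

Rank w: 1, 2, 3, 4, 5
Rank z: 3, 2, 1, 4, 5
d = rank(w) − rank(z): -2, 0, 2, 0, 0; Σd² = 8
ρ = 1 − 6Σd² / [n(n²−1)] = 1 − 6×8 / (5×24) = 1 − 48/120 ≈ 0.600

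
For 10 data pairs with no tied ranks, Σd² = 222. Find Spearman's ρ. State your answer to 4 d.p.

ρ = 1 − 6Σd² / [n(n²−1)] = 1 − 6×222 / (10×99)
  = 1 − 1332/990 = 1 − 1.34545 ≈ -0.3455

-0.3455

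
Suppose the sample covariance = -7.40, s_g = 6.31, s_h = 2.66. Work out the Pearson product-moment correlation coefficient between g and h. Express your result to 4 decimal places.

r = Cov(g,h) / (s_g · s_h) = -7.40 / (6.31 × 2.66)
  = -7.40 / 16.7846 ≈ -0.4409

-0.4409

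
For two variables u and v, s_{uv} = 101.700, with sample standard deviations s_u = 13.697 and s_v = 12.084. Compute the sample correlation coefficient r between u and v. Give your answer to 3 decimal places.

0.614

r = Cov(u,v) / (s_u · s_v) = 101.700 / (13.697 × 12.084)
  = 101.700 / 165.5145 ≈ 0.614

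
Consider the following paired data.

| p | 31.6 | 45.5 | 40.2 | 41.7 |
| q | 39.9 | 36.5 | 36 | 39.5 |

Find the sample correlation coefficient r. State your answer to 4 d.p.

n = 4, Σp = 159, Σq = 151.9, Σp² = 6423.74, Σq² = 5780.51, Σpq = 6015.94
nΣpq − ΣpΣq = 24063.76 − 24152.1 = -88.34
nΣp² − (Σp)² = 25694.96 − 25281 = 413.96; nΣq² − (Σq)² = 23122.04 − 23073.61 = 48.43
r = -88.34 / √(413.96 × 48.43) = -88.34 / 141.5913 ≈ -0.6239

-0.6239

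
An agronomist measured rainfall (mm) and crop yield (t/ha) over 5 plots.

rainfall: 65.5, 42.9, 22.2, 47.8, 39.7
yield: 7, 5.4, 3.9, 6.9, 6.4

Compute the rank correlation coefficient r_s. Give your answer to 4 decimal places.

0.9000

Rank rainfall: 5, 3, 1, 4, 2
Rank yield: 5, 2, 1, 4, 3
d = rank(rainfall) − rank(yield): 0, 1, 0, 0, -1; Σd² = 2
ρ = 1 − 6Σd² / [n(n²−1)] = 1 − 6×2 / (5×24) = 1 − 12/120 ≈ 0.9000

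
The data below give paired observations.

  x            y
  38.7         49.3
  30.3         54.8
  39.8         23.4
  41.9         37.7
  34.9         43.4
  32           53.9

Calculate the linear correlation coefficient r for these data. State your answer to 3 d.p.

n = 6, Σx = 217.6, Σy = 262.5, Σx² = 7997.44, Σy² = 12191.15, Σxy = 9318.76
nΣxy − ΣxΣy = 55912.56 − 57120 = -1207.44
nΣx² − (Σx)² = 47984.64 − 47349.76 = 634.88; nΣy² − (Σy)² = 73146.9 − 68906.25 = 4240.65
r = -1207.44 / √(634.88 × 4240.65) = -1207.44 / 1640.8241 ≈ -0.736

-0.736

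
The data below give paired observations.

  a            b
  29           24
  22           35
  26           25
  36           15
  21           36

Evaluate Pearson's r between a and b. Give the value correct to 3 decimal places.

-0.978

n = 5, Σa = 134, Σb = 135, Σa² = 3738, Σb² = 3947, Σab = 3412
nΣab − ΣaΣb = 17060 − 18090 = -1030
nΣa² − (Σa)² = 18690 − 17956 = 734; nΣb² − (Σb)² = 19735 − 18225 = 1510
r = -1030 / √(734 × 1510) = -1030 / 1052.7773 ≈ -0.978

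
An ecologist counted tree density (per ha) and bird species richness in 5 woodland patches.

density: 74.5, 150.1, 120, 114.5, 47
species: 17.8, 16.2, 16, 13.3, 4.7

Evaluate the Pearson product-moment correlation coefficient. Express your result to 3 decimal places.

0.635

n = 5, Σx = 506.1, Σy = 68, Σx² = 57799.51, Σy² = 1034.26, Σxy = 7421.47
nΣxy − ΣxΣy = 37107.35 − 34414.8 = 2692.55
nΣx² − (Σx)² = 288997.55 − 256137.21 = 32860.34; nΣy² − (Σy)² = 5171.3 − 4624 = 547.3
r = 2692.55 / √(32860.34 × 547.3) = 2692.55 / 4240.8094 ≈ 0.635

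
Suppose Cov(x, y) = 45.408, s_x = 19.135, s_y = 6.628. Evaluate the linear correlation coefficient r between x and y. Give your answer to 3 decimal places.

r = Cov(x,y) / (s_x · s_y) = 45.408 / (19.135 × 6.628)
  = 45.408 / 126.8268 ≈ 0.358

0.358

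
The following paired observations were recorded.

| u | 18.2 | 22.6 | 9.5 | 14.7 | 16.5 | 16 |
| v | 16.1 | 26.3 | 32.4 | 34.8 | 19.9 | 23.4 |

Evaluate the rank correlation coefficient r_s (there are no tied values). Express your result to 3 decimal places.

Rank u: 5, 6, 1, 2, 4, 3
Rank v: 1, 4, 5, 6, 2, 3
d = rank(u) − rank(v): 4, 2, -4, -4, 2, 0; Σd² = 56
ρ = 1 − 6Σd² / [n(n²−1)] = 1 − 6×56 / (6×35) = 1 − 336/210 ≈ -0.600

-0.600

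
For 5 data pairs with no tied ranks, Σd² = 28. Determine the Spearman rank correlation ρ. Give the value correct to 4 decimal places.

ρ = 1 − 6Σd² / [n(n²−1)] = 1 − 6×28 / (5×24)
  = 1 − 168/120 = 1 − 1.40000 ≈ -0.4000

-0.4000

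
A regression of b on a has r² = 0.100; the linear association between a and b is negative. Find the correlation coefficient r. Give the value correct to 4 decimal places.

|r| = √0.100 = 0.3162
The association is negative, so r = −0.3162.

-0.3162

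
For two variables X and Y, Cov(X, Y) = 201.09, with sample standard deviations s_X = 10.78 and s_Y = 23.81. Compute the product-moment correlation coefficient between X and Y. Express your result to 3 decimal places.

0.783

r = Cov(X,Y) / (s_X · s_Y) = 201.09 / (10.78 × 23.81)
  = 201.09 / 256.6718 ≈ 0.783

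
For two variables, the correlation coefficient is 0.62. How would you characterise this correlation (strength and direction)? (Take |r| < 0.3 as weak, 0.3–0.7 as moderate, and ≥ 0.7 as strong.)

r = 0.62 > 0 so the relationship is positive.
|r| = 0.62, which falls in the moderate range.

moderate positive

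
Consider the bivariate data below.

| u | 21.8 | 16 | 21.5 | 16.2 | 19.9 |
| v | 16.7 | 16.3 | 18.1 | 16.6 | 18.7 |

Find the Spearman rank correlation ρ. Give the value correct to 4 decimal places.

0.6000

Rank u: 5, 1, 4, 2, 3
Rank v: 3, 1, 4, 2, 5
d = rank(u) − rank(v): 2, 0, 0, 0, -2; Σd² = 8
ρ = 1 − 6Σd² / [n(n²−1)] = 1 − 6×8 / (5×24) = 1 − 48/120 ≈ 0.6000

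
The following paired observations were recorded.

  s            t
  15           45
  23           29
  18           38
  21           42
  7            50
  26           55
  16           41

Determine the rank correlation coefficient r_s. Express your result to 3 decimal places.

Rank s: 2, 6, 4, 5, 1, 7, 3
Rank t: 5, 1, 2, 4, 6, 7, 3
d = rank(s) − rank(t): -3, 5, 2, 1, -5, 0, 0; Σd² = 64
ρ = 1 − 6Σd² / [n(n²−1)] = 1 − 6×64 / (7×48) = 1 − 384/336 ≈ -0.143

-0.143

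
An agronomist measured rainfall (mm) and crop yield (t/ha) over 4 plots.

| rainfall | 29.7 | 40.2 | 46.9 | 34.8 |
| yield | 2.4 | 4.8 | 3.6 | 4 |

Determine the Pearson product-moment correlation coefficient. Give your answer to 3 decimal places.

0.513

n = 4, Σx = 151.6, Σy = 14.8, Σx² = 5908.78, Σy² = 57.76, Σxy = 572.28
nΣxy − ΣxΣy = 2289.12 − 2243.68 = 45.44
nΣx² − (Σx)² = 23635.12 − 22982.56 = 652.56; nΣy² − (Σy)² = 231.04 − 219.04 = 12
r = 45.44 / √(652.56 × 12) = 45.44 / 88.4914 ≈ 0.513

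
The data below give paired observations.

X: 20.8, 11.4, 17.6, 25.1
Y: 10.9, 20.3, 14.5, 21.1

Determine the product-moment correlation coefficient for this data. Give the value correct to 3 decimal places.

n = 4, ΣX = 74.9, ΣY = 66.8, ΣX² = 1502.37, ΣY² = 1186.36, ΣXY = 1242.95
nΣXY − ΣXΣY = 4971.8 − 5003.32 = -31.52
nΣX² − (ΣX)² = 6009.48 − 5610.01 = 399.47; nΣY² − (ΣY)² = 4745.44 − 4462.24 = 283.2
r = -31.52 / √(399.47 × 283.2) = -31.52 / 336.3479 ≈ -0.094

-0.094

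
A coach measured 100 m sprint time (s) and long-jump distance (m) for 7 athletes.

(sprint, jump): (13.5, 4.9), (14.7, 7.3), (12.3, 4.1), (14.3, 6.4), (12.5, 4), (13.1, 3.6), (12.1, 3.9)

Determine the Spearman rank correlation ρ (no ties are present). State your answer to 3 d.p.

0.750

Rank sprint: 5, 7, 2, 6, 3, 4, 1
Rank jump: 5, 7, 4, 6, 3, 1, 2
d = rank(sprint) − rank(jump): 0, 0, -2, 0, 0, 3, -1; Σd² = 14
ρ = 1 − 6Σd² / [n(n²−1)] = 1 − 6×14 / (7×48) = 1 − 84/336 ≈ 0.750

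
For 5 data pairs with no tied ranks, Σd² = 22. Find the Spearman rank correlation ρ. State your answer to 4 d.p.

-0.1000

ρ = 1 − 6Σd² / [n(n²−1)] = 1 − 6×22 / (5×24)
  = 1 − 132/120 = 1 − 1.10000 ≈ -0.1000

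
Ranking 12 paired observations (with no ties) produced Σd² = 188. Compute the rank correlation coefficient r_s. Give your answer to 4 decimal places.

ρ = 1 − 6Σd² / [n(n²−1)] = 1 − 6×188 / (12×143)
  = 1 − 1128/1716 = 1 − 0.65734 ≈ 0.3427

0.3427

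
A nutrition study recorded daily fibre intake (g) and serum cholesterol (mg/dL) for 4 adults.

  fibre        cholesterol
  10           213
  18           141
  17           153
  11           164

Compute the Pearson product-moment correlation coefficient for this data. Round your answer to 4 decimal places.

-0.8295

n = 4, Σx = 56, Σy = 671, Σx² = 834, Σy² = 115555, Σxy = 9073
nΣxy − ΣxΣy = 36292 − 37576 = -1284
nΣx² − (Σx)² = 3336 − 3136 = 200; nΣy² − (Σy)² = 462220 − 450241 = 11979
r = -1284 / √(200 × 11979) = -1284 / 1547.8372 ≈ -0.8295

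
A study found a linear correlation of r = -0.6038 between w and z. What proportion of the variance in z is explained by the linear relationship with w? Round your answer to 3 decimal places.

0.365

r² = (-0.6038)² = 0.365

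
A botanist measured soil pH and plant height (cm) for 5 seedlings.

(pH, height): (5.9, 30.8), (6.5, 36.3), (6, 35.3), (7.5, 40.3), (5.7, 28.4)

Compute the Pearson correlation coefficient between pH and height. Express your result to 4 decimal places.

0.9034

n = 5, Σx = 31.6, Σy = 171.1, Σx² = 201.8, Σy² = 5943.07, Σxy = 1093.6
nΣxy − ΣxΣy = 5468 − 5406.76 = 61.24
nΣx² − (Σx)² = 1009 − 998.56 = 10.44; nΣy² − (Σy)² = 29715.35 − 29275.21 = 440.14
r = 61.24 / √(10.44 × 440.14) = 61.24 / 67.7869 ≈ 0.9034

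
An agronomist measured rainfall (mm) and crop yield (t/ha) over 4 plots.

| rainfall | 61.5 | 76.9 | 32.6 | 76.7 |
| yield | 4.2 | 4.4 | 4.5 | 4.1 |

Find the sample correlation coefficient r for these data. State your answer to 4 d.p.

-0.6378

n = 4, Σx = 247.7, Σy = 17.2, Σx² = 16641.51, Σy² = 74.06, Σxy = 1057.83
nΣxy − ΣxΣy = 4231.32 − 4260.44 = -29.12
nΣx² − (Σx)² = 66566.04 − 61355.29 = 5210.75; nΣy² − (Σy)² = 296.24 − 295.84 = 0.4
r = -29.12 / √(5210.75 × 0.4) = -29.12 / 45.6541 ≈ -0.6378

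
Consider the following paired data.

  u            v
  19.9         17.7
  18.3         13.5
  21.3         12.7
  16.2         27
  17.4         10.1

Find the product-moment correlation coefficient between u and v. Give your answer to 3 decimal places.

-0.473

n = 5, Σu = 93.1, Σv = 81, Σu² = 1749.79, Σv² = 1487.84, Σuv = 1482.93
nΣuv − ΣuΣv = 7414.65 − 7541.1 = -126.45
nΣu² − (Σu)² = 8748.95 − 8667.61 = 81.34; nΣv² − (Σv)² = 7439.2 − 6561 = 878.2
r = -126.45 / √(81.34 × 878.2) = -126.45 / 267.2691 ≈ -0.473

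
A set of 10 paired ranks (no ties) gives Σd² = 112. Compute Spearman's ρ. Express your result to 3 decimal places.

0.321

ρ = 1 − 6Σd² / [n(n²−1)] = 1 − 6×112 / (10×99)
  = 1 − 672/990 = 1 − 0.6788 ≈ 0.321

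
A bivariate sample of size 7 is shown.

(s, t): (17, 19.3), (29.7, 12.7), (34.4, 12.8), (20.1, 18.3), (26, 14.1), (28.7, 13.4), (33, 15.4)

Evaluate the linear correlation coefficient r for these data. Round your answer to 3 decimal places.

-0.847

n = 7, Σs = 188.9, Σt = 106, Σs² = 5347.15, Σt² = 1648.04, Σst = 2772.82
nΣst − ΣsΣt = 19409.74 − 20023.4 = -613.66
nΣs² − (Σs)² = 37430.05 − 35683.21 = 1746.84; nΣt² − (Σt)² = 11536.28 − 11236 = 300.28
r = -613.66 / √(1746.84 × 300.28) = -613.66 / 724.2521 ≈ -0.847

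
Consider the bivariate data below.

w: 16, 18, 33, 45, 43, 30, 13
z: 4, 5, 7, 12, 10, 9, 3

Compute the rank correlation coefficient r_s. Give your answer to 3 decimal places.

0.964

Rank w: 2, 3, 5, 7, 6, 4, 1
Rank z: 2, 3, 4, 7, 6, 5, 1
d = rank(w) − rank(z): 0, 0, 1, 0, 0, -1, 0; Σd² = 2
ρ = 1 − 6Σd² / [n(n²−1)] = 1 − 6×2 / (7×48) = 1 − 12/336 ≈ 0.964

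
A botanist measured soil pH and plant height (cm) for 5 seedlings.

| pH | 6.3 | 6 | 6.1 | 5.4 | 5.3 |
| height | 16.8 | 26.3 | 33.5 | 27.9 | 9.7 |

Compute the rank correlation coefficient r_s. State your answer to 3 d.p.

0.300

Rank pH: 5, 3, 4, 2, 1
Rank height: 2, 3, 5, 4, 1
d = rank(pH) − rank(height): 3, 0, -1, -2, 0; Σd² = 14
ρ = 1 − 6Σd² / [n(n²−1)] = 1 − 6×14 / (5×24) = 1 − 84/120 ≈ 0.300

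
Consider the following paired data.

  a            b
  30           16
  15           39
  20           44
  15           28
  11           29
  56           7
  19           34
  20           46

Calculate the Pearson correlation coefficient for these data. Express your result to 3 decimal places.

n = 8, Σa = 186, Σb = 243, Σa² = 5768, Σb² = 8659, Σab = 4642
nΣab − ΣaΣb = 37136 − 45198 = -8062
nΣa² − (Σa)² = 46144 − 34596 = 11548; nΣb² − (Σb)² = 69272 − 59049 = 10223
r = -8062 / √(11548 × 10223) = -8062 / 10865.3212 ≈ -0.742

-0.742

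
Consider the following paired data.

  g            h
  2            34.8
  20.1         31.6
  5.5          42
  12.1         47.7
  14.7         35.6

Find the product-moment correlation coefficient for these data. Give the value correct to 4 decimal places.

n = 5, Σg = 54.4, Σh = 191.7, Σg² = 800.76, Σh² = 7516.25, Σgh = 2036.25
nΣgh − ΣgΣh = 10181.25 − 10428.48 = -247.23
nΣg² − (Σg)² = 4003.8 − 2959.36 = 1044.44; nΣh² − (Σh)² = 37581.25 − 36748.89 = 832.36
r = -247.23 / √(1044.44 × 832.36) = -247.23 / 932.3894 ≈ -0.2652

-0.2652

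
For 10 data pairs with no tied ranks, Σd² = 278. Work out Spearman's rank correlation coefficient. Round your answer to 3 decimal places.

ρ = 1 − 6Σd² / [n(n²−1)] = 1 − 6×278 / (10×99)
  = 1 − 1668/990 = 1 − 1.6848 ≈ -0.685

-0.685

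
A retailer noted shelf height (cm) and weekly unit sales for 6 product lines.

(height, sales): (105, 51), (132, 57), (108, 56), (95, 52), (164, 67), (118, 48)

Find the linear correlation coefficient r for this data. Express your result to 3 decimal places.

n = 6, Σx = 722, Σy = 331, Σx² = 89958, Σy² = 18483, Σxy = 40519
nΣxy − ΣxΣy = 243114 − 238982 = 4132
nΣx² − (Σx)² = 539748 − 521284 = 18464; nΣy² − (Σy)² = 110898 − 109561 = 1337
r = 4132 / √(18464 × 1337) = 4132 / 4968.5378 ≈ 0.832

0.832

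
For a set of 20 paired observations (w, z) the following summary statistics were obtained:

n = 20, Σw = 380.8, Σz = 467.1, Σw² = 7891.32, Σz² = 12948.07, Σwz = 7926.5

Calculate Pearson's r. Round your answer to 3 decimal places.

r = (nΣwz − ΣwΣz) / √[(nΣw² − (Σw)²)(nΣz² − (Σz)²)]
Numerator: 20×7926.5 − 380.8×467.1 = -19341.68
Denominator: √[(157826.4 − 145008.64)(258961.4 − 218182.41)] = √[12817.76 × 40778.99] = 22862.5306
r = -19341.68 / 22862.5306 ≈ -0.846

-0.846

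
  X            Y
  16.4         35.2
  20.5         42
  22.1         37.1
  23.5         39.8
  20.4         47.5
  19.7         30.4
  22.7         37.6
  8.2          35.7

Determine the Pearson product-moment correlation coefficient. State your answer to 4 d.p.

n = 8, ΣX = 153.5, ΣY = 305.3, ΣX² = 3116.65, ΣY² = 11832.15, ΣXY = 5907.63
nΣXY − ΣXΣY = 47261.04 − 46863.55 = 397.49
nΣX² − (ΣX)² = 24933.2 − 23562.25 = 1370.95; nΣY² − (ΣY)² = 94657.2 − 93208.09 = 1449.11
r = 397.49 / √(1370.95 × 1449.11) = 397.49 / 1409.4883 ≈ 0.2820

0.2820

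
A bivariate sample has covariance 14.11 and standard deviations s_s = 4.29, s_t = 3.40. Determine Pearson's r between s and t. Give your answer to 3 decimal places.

r = Cov(s,t) / (s_s · s_t) = 14.11 / (4.29 × 3.40)
  = 14.11 / 14.5860 ≈ 0.967

0.967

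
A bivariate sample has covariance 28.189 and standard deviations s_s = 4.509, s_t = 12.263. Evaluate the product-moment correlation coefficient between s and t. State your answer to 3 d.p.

r = Cov(s,t) / (s_s · s_t) = 28.189 / (4.509 × 12.263)
  = 28.189 / 55.2939 ≈ 0.510

0.510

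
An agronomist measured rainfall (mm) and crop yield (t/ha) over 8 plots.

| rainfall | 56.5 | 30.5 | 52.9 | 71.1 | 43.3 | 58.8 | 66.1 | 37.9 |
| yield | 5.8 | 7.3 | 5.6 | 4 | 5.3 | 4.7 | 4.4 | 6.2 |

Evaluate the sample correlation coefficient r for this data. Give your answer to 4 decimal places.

-0.9125

n = 8, Σx = 417.1, Σy = 43.3, Σx² = 23114.07, Σy² = 242.27, Σxy = 2162.66
nΣxy − ΣxΣy = 17301.28 − 18060.43 = -759.15
nΣx² − (Σx)² = 184912.56 − 173972.41 = 10940.15; nΣy² − (Σy)² = 1938.16 − 1874.89 = 63.27
r = -759.15 / √(10940.15 × 63.27) = -759.15 / 831.9755 ≈ -0.9125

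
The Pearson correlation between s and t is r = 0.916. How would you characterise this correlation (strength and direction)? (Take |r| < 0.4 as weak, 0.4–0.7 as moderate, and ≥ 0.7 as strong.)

r = 0.916 > 0 so the relationship is positive.
|r| = 0.916, which falls in the strong range.

strong positive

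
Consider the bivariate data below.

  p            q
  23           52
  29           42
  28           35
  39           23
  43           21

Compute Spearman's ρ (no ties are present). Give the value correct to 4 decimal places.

-0.9000

Rank p: 1, 3, 2, 4, 5
Rank q: 5, 4, 3, 2, 1
d = rank(p) − rank(q): -4, -1, -1, 2, 4; Σd² = 38
ρ = 1 − 6Σd² / [n(n²−1)] = 1 − 6×38 / (5×24) = 1 − 228/120 ≈ -0.9000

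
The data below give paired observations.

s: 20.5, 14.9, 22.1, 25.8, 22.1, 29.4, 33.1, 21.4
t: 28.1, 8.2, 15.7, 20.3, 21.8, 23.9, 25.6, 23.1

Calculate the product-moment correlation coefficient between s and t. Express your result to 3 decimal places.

0.605

n = 8, Σs = 189.3, Σt = 166.7, Σs² = 4702.65, Σt² = 3750.85, Σst = 4095.08
nΣst − ΣsΣt = 32760.64 − 31556.31 = 1204.33
nΣs² − (Σs)² = 37621.2 − 35834.49 = 1786.71; nΣt² − (Σt)² = 30006.8 − 27788.89 = 2217.91
r = 1204.33 / √(1786.71 × 2217.91) = 1204.33 / 1990.6687 ≈ 0.605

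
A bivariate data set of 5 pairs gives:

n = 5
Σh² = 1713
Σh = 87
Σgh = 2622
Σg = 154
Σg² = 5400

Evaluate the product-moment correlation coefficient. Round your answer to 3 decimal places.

r = (nΣgh − ΣgΣh) / √[(nΣg² − (Σg)²)(nΣh² − (Σh)²)]
Numerator: 5×2622 − 154×87 = -288
Denominator: √[(27000 − 23716)(8565 − 7569)] = √[3284 × 996] = 1808.5530
r = -288 / 1808.5530 ≈ -0.159

-0.159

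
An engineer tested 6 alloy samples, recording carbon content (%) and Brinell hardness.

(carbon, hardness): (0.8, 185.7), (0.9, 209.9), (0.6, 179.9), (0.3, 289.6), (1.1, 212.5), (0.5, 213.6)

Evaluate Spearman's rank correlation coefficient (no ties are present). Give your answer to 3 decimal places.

-0.429

Rank carbon: 4, 5, 3, 1, 6, 2
Rank hardness: 2, 3, 1, 6, 4, 5
d = rank(carbon) − rank(hardness): 2, 2, 2, -5, 2, -3; Σd² = 50
ρ = 1 − 6Σd² / [n(n²−1)] = 1 − 6×50 / (6×35) = 1 − 300/210 ≈ -0.429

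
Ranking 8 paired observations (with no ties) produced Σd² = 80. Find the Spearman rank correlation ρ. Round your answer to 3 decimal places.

0.048

ρ = 1 − 6Σd² / [n(n²−1)] = 1 − 6×80 / (8×63)
  = 1 − 480/504 = 1 − 0.9524 ≈ 0.048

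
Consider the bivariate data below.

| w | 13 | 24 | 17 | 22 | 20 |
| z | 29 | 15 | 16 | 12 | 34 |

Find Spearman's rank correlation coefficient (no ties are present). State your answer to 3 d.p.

-0.600

Rank w: 1, 5, 2, 4, 3
Rank z: 4, 2, 3, 1, 5
d = rank(w) − rank(z): -3, 3, -1, 3, -2; Σd² = 32
ρ = 1 − 6Σd² / [n(n²−1)] = 1 − 6×32 / (5×24) = 1 − 192/120 ≈ -0.600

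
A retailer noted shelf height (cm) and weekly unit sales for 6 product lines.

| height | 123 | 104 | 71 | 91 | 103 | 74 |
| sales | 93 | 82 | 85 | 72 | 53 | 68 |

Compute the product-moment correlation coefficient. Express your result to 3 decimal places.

0.221

n = 6, Σx = 566, Σy = 453, Σx² = 55352, Σy² = 35215, Σxy = 43045
nΣxy − ΣxΣy = 258270 − 256398 = 1872
nΣx² − (Σx)² = 332112 − 320356 = 11756; nΣy² − (Σy)² = 211290 − 205209 = 6081
r = 1872 / √(11756 × 6081) = 1872 / 8455.0716 ≈ 0.221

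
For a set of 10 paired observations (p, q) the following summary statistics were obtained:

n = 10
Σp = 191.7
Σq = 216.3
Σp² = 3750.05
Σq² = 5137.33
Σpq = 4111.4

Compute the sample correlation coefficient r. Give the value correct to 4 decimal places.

-0.1889

r = (nΣpq − ΣpΣq) / √[(nΣp² − (Σp)²)(nΣq² − (Σq)²)]
Numerator: 10×4111.4 − 191.7×216.3 = -350.71
Denominator: √[(37500.5 − 36748.89)(51373.3 − 46785.69)] = √[751.61 × 4587.61] = 1856.9043
r = -350.71 / 1856.9043 ≈ -0.1889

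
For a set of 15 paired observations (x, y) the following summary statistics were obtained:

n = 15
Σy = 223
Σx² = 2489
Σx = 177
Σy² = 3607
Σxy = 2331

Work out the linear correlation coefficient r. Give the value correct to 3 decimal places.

-0.879

r = (nΣxy − ΣxΣy) / √[(nΣx² − (Σx)²)(nΣy² − (Σy)²)]
Numerator: 15×2331 − 177×223 = -4506
Denominator: √[(37335 − 31329)(54105 − 49729)] = √[6006 × 4376] = 5126.6223
r = -4506 / 5126.6223 ≈ -0.879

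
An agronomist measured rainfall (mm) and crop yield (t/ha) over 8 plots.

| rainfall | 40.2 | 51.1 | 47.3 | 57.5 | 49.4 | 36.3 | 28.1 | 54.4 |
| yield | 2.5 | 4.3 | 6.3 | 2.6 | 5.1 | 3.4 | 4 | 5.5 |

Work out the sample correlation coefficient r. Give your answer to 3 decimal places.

n = 8, Σx = 364.3, Σy = 33.7, Σx² = 17277.81, Σy² = 155.01, Σxy = 1554.68
nΣxy − ΣxΣy = 12437.44 − 12276.91 = 160.53
nΣx² − (Σx)² = 138222.48 − 132714.49 = 5507.99; nΣy² − (Σy)² = 1240.08 − 1135.69 = 104.39
r = 160.53 / √(5507.99 × 104.39) = 160.53 / 758.2737 ≈ 0.212

0.212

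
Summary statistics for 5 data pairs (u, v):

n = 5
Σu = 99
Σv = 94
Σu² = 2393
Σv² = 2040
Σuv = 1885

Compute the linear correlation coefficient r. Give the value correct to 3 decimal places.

r = (nΣuv − ΣuΣv) / √[(nΣu² − (Σu)²)(nΣv² − (Σv)²)]
Numerator: 5×1885 − 99×94 = 119
Denominator: √[(11965 − 9801)(10200 − 8836)] = √[2164 × 1364] = 1718.0501
r = 119 / 1718.0501 ≈ 0.069

0.069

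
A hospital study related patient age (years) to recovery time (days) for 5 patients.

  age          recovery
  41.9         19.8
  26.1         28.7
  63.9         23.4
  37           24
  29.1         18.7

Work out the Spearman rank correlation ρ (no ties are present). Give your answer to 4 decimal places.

Rank age: 4, 1, 5, 3, 2
Rank recovery: 2, 5, 3, 4, 1
d = rank(age) − rank(recovery): 2, -4, 2, -1, 1; Σd² = 26
ρ = 1 − 6Σd² / [n(n²−1)] = 1 − 6×26 / (5×24) = 1 − 156/120 ≈ -0.3000

-0.3000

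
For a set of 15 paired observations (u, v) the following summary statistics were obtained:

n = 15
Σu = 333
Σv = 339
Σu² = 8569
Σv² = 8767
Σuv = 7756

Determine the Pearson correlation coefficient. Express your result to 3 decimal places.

r = (nΣuv − ΣuΣv) / √[(nΣu² − (Σu)²)(nΣv² − (Σv)²)]
Numerator: 15×7756 − 333×339 = 3453
Denominator: √[(128535 − 110889)(131505 − 114921)] = √[17646 × 16584] = 17106.7608
r = 3453 / 17106.7608 ≈ 0.202

0.202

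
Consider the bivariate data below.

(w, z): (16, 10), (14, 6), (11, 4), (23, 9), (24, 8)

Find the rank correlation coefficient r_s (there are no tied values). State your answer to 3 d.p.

Rank w: 3, 2, 1, 4, 5
Rank z: 5, 2, 1, 4, 3
d = rank(w) − rank(z): -2, 0, 0, 0, 2; Σd² = 8
ρ = 1 − 6Σd² / [n(n²−1)] = 1 − 6×8 / (5×24) = 1 − 48/120 ≈ 0.600

0.600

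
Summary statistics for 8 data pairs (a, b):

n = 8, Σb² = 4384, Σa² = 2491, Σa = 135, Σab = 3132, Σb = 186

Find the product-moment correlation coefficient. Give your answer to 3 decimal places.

-0.060

r = (nΣab − ΣaΣb) / √[(nΣa² − (Σa)²)(nΣb² − (Σb)²)]
Numerator: 8×3132 − 135×186 = -54
Denominator: √[(19928 − 18225)(35072 − 34596)] = √[1703 × 476] = 900.3488
r = -54 / 900.3488 ≈ -0.060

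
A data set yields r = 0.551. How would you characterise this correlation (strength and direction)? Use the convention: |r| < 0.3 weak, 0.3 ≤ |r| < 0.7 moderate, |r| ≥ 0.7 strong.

moderate positive

r = 0.551 > 0 so the relationship is positive.
|r| = 0.551, which falls in the moderate range.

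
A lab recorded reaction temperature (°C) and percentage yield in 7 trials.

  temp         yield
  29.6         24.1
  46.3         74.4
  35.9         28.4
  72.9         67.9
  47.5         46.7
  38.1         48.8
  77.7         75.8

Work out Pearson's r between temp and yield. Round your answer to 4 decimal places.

0.8026

n = 7, Σx = 348, Σy = 366.1, Σx² = 19368.22, Σy² = 21841.11, Σxy = 20094.74
nΣxy − ΣxΣy = 140663.18 − 127402.8 = 13260.38
nΣx² − (Σx)² = 135577.54 − 121104 = 14473.54; nΣy² − (Σy)² = 152887.77 − 134029.21 = 18858.56
r = 13260.38 / √(14473.54 × 18858.56) = 13260.38 / 16521.2022 ≈ 0.8026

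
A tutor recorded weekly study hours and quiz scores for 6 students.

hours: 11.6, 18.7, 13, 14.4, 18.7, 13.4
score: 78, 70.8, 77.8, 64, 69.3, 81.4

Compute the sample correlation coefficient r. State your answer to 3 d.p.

-0.566

n = 6, Σx = 89.8, Σy = 441.3, Σx² = 1389.86, Σy² = 32673.93, Σxy = 6548.43
nΣxy − ΣxΣy = 39290.58 − 39628.74 = -338.16
nΣx² − (Σx)² = 8339.16 − 8064.04 = 275.12; nΣy² − (Σy)² = 196043.58 − 194745.69 = 1297.89
r = -338.16 / √(275.12 × 1297.89) = -338.16 / 597.5579 ≈ -0.566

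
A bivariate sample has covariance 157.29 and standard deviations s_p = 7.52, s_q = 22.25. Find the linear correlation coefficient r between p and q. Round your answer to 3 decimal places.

r = Cov(p,q) / (s_p · s_q) = 157.29 / (7.52 × 22.25)
  = 157.29 / 167.3200 ≈ 0.940

0.940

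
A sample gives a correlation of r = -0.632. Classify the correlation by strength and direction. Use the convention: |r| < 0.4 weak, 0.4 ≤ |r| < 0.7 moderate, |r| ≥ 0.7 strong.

moderate negative

r = -0.632 < 0 so the relationship is negative.
|r| = 0.632, which falls in the moderate range.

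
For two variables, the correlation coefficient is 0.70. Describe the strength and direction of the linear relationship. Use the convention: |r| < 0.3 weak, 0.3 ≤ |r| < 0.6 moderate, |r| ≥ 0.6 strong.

strong positive

r = 0.70 > 0 so the relationship is positive.
|r| = 0.70, which falls in the strong range.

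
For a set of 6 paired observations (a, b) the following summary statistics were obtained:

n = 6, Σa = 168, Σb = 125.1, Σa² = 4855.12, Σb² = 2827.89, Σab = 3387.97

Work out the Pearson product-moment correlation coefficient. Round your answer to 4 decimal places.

-0.6304

r = (nΣab − ΣaΣb) / √[(nΣa² − (Σa)²)(nΣb² − (Σb)²)]
Numerator: 6×3387.97 − 168×125.1 = -688.98
Denominator: √[(29130.72 − 28224)(16967.34 − 15650.01)] = √[906.72 × 1317.33] = 1092.9087
r = -688.98 / 1092.9087 ≈ -0.6304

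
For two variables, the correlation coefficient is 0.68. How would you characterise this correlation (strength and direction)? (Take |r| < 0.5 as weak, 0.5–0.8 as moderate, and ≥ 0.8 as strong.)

moderate positive

r = 0.68 > 0 so the relationship is positive.
|r| = 0.68, which falls in the moderate range.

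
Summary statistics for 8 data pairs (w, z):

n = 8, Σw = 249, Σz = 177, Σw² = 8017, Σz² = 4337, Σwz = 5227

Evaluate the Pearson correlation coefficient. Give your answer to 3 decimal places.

-0.842

r = (nΣwz − ΣwΣz) / √[(nΣw² − (Σw)²)(nΣz² − (Σz)²)]
Numerator: 8×5227 − 249×177 = -2257
Denominator: √[(64136 − 62001)(34696 − 31329)] = √[2135 × 3367] = 2681.1462
r = -2257 / 2681.1462 ≈ -0.842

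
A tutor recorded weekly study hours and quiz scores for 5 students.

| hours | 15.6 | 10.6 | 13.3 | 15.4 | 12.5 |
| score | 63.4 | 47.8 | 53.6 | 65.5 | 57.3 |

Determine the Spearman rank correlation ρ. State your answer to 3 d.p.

Rank hours: 5, 1, 3, 4, 2
Rank score: 4, 1, 2, 5, 3
d = rank(hours) − rank(score): 1, 0, 1, -1, -1; Σd² = 4
ρ = 1 − 6Σd² / [n(n²−1)] = 1 − 6×4 / (5×24) = 1 − 24/120 ≈ 0.800

0.800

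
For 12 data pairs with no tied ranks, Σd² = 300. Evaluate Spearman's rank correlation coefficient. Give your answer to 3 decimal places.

ρ = 1 − 6Σd² / [n(n²−1)] = 1 − 6×300 / (12×143)
  = 1 − 1800/1716 = 1 − 1.0490 ≈ -0.049

-0.049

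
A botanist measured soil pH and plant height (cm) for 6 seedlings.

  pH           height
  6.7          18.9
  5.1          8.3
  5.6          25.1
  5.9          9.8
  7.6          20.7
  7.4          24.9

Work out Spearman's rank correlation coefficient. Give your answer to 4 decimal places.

Rank pH: 4, 1, 2, 3, 6, 5
Rank height: 3, 1, 6, 2, 4, 5
d = rank(pH) − rank(height): 1, 0, -4, 1, 2, 0; Σd² = 22
ρ = 1 − 6Σd² / [n(n²−1)] = 1 − 6×22 / (6×35) = 1 − 132/210 ≈ 0.3714

0.3714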